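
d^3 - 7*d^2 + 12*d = d*(d - 4)*(d - 3)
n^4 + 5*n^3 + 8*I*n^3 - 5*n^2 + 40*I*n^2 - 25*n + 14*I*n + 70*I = (n + 5)*(n - I)*(n + 2*I)*(n + 7*I)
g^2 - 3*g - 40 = (g - 8)*(g + 5)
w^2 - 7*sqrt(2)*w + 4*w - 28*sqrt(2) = (w + 4)*(w - 7*sqrt(2))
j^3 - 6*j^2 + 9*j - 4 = (j - 4)*(j - 1)^2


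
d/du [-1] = 0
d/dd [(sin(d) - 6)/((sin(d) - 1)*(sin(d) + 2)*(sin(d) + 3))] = 2*(7*sin(d) + cos(d)^2 + 23)*sin(d)*cos(d)/((sin(d) - 1)^2*(sin(d) + 2)^2*(sin(d) + 3)^2)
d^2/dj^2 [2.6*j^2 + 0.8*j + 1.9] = 5.20000000000000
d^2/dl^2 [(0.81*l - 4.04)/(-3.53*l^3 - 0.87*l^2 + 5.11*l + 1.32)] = (-60.559974*l^5 + 589.178886*l^4 + 168.06768*l^3 - 464.192448*l^2 - 0.396287999999998*l + 231.192064)/(43.986977*l^9 + 32.522949*l^8 - 183.010026*l^7 - 142.846587*l^6 + 240.60075*l^5 + 208.018593*l^4 - 79.770871*l^3 - 98.856252*l^2 - 26.710992*l - 2.299968)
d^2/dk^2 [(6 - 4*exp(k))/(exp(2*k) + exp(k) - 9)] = (-4*exp(4*k) + 28*exp(3*k) - 198*exp(2*k) + 186*exp(k) - 270)*exp(k)/(exp(6*k) + 3*exp(5*k) - 24*exp(4*k) - 53*exp(3*k) + 216*exp(2*k) + 243*exp(k) - 729)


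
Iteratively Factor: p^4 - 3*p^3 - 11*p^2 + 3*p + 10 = (p + 1)*(p^3 - 4*p^2 - 7*p + 10) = (p - 5)*(p + 1)*(p^2 + p - 2) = (p - 5)*(p - 1)*(p + 1)*(p + 2)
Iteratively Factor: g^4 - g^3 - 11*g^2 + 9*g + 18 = (g - 3)*(g^3 + 2*g^2 - 5*g - 6) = (g - 3)*(g + 1)*(g^2 + g - 6) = (g - 3)*(g - 2)*(g + 1)*(g + 3)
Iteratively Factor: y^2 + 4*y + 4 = (y + 2)*(y + 2)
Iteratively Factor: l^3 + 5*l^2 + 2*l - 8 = (l + 2)*(l^2 + 3*l - 4) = (l + 2)*(l + 4)*(l - 1)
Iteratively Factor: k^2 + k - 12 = (k + 4)*(k - 3)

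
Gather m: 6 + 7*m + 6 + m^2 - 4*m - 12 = m^2 + 3*m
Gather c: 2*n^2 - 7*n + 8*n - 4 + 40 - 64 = 2*n^2 + n - 28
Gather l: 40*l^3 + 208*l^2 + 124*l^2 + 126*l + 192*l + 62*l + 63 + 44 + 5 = 40*l^3 + 332*l^2 + 380*l + 112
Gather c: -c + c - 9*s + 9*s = 0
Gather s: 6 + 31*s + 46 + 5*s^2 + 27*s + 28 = 5*s^2 + 58*s + 80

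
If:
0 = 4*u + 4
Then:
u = -1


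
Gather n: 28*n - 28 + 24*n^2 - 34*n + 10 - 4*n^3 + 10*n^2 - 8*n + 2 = -4*n^3 + 34*n^2 - 14*n - 16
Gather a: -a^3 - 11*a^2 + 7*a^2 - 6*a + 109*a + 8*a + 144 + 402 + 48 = -a^3 - 4*a^2 + 111*a + 594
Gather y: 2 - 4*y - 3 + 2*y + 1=-2*y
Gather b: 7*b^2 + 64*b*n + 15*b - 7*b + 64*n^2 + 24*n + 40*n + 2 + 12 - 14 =7*b^2 + b*(64*n + 8) + 64*n^2 + 64*n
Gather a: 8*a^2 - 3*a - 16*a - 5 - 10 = 8*a^2 - 19*a - 15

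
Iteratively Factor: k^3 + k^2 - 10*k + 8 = (k - 2)*(k^2 + 3*k - 4) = (k - 2)*(k + 4)*(k - 1)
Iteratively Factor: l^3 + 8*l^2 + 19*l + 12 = (l + 1)*(l^2 + 7*l + 12) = (l + 1)*(l + 4)*(l + 3)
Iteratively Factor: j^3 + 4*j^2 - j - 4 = (j + 1)*(j^2 + 3*j - 4) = (j + 1)*(j + 4)*(j - 1)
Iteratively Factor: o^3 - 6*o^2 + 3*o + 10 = (o - 5)*(o^2 - o - 2) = (o - 5)*(o - 2)*(o + 1)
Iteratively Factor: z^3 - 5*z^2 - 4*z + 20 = (z + 2)*(z^2 - 7*z + 10) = (z - 2)*(z + 2)*(z - 5)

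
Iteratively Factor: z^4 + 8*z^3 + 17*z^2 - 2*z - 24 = (z - 1)*(z^3 + 9*z^2 + 26*z + 24) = (z - 1)*(z + 3)*(z^2 + 6*z + 8) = (z - 1)*(z + 2)*(z + 3)*(z + 4)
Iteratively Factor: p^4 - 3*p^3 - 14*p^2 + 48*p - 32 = (p + 4)*(p^3 - 7*p^2 + 14*p - 8) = (p - 4)*(p + 4)*(p^2 - 3*p + 2) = (p - 4)*(p - 1)*(p + 4)*(p - 2)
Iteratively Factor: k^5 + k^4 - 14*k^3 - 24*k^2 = (k - 4)*(k^4 + 5*k^3 + 6*k^2) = (k - 4)*(k + 2)*(k^3 + 3*k^2) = k*(k - 4)*(k + 2)*(k^2 + 3*k) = k^2*(k - 4)*(k + 2)*(k + 3)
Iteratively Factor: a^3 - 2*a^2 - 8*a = (a + 2)*(a^2 - 4*a) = (a - 4)*(a + 2)*(a)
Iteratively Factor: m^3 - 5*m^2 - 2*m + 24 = (m + 2)*(m^2 - 7*m + 12) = (m - 3)*(m + 2)*(m - 4)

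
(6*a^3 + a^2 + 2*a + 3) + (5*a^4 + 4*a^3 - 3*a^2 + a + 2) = 5*a^4 + 10*a^3 - 2*a^2 + 3*a + 5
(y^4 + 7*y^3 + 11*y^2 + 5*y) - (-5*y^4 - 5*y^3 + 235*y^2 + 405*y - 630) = 6*y^4 + 12*y^3 - 224*y^2 - 400*y + 630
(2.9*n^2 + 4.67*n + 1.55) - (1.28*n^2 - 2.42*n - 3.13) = 1.62*n^2 + 7.09*n + 4.68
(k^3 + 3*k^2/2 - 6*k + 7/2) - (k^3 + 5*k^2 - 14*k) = -7*k^2/2 + 8*k + 7/2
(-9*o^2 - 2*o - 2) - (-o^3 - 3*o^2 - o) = o^3 - 6*o^2 - o - 2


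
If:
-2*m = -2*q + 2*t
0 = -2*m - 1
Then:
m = -1/2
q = t - 1/2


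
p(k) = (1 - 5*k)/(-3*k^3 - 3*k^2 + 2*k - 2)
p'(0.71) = -0.15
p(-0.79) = -1.25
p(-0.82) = -1.27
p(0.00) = -0.50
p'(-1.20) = 3.52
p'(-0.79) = 0.91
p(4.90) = 0.06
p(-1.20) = -1.98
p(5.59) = 0.04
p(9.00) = 0.02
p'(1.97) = -0.22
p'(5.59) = -0.01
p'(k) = (1 - 5*k)*(9*k^2 + 6*k - 2)/(-3*k^3 - 3*k^2 + 2*k - 2)^2 - 5/(-3*k^3 - 3*k^2 + 2*k - 2) = 2*(-15*k^3 - 3*k^2 + 3*k + 4)/(9*k^6 + 18*k^5 - 3*k^4 + 16*k^2 - 8*k + 4)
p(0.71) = 0.81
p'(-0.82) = 0.97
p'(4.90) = -0.02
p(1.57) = 0.38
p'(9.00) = 0.00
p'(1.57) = -0.36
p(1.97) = 0.27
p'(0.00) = 2.00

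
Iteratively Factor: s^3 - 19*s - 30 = (s + 2)*(s^2 - 2*s - 15) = (s + 2)*(s + 3)*(s - 5)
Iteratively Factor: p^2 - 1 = (p + 1)*(p - 1)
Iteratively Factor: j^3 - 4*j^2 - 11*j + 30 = (j + 3)*(j^2 - 7*j + 10) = (j - 2)*(j + 3)*(j - 5)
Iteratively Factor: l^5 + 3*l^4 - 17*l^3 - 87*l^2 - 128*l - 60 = (l + 2)*(l^4 + l^3 - 19*l^2 - 49*l - 30) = (l + 1)*(l + 2)*(l^3 - 19*l - 30) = (l + 1)*(l + 2)*(l + 3)*(l^2 - 3*l - 10) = (l + 1)*(l + 2)^2*(l + 3)*(l - 5)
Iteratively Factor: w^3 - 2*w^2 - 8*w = (w + 2)*(w^2 - 4*w) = w*(w + 2)*(w - 4)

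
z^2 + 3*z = z*(z + 3)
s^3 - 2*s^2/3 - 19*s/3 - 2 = (s - 3)*(s + 1/3)*(s + 2)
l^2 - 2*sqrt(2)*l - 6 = (l - 3*sqrt(2))*(l + sqrt(2))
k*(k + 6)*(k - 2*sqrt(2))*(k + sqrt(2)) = k^4 - sqrt(2)*k^3 + 6*k^3 - 6*sqrt(2)*k^2 - 4*k^2 - 24*k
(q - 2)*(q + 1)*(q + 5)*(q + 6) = q^4 + 10*q^3 + 17*q^2 - 52*q - 60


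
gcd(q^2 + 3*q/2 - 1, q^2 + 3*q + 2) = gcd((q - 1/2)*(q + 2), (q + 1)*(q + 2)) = q + 2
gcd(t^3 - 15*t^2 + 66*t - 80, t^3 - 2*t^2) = t - 2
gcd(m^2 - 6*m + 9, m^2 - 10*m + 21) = m - 3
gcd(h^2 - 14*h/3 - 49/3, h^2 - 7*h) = h - 7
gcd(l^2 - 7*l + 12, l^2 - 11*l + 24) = l - 3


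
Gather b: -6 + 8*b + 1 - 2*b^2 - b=-2*b^2 + 7*b - 5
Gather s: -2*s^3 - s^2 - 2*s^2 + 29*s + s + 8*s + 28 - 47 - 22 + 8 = -2*s^3 - 3*s^2 + 38*s - 33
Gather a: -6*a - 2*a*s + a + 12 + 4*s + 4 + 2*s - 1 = a*(-2*s - 5) + 6*s + 15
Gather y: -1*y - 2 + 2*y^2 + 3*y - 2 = 2*y^2 + 2*y - 4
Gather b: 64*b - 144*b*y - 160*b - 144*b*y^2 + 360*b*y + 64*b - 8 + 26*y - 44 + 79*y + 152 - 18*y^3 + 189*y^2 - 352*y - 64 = b*(-144*y^2 + 216*y - 32) - 18*y^3 + 189*y^2 - 247*y + 36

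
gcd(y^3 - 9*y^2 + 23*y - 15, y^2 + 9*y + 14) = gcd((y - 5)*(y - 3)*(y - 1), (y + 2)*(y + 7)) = 1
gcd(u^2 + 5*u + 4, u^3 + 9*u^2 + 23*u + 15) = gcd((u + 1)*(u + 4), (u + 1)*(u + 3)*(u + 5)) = u + 1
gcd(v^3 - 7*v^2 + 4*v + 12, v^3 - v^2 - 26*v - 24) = v^2 - 5*v - 6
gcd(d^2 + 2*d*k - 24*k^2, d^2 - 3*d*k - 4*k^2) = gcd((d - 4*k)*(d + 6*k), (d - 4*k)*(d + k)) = d - 4*k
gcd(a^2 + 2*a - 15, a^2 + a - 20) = a + 5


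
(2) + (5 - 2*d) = 7 - 2*d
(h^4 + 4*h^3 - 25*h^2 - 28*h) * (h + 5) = h^5 + 9*h^4 - 5*h^3 - 153*h^2 - 140*h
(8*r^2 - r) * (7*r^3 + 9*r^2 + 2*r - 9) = 56*r^5 + 65*r^4 + 7*r^3 - 74*r^2 + 9*r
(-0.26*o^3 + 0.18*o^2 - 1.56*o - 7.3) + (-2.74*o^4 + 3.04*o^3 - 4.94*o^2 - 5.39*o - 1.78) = -2.74*o^4 + 2.78*o^3 - 4.76*o^2 - 6.95*o - 9.08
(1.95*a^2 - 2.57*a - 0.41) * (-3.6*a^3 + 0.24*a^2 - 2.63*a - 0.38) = -7.02*a^5 + 9.72*a^4 - 4.2693*a^3 + 5.9197*a^2 + 2.0549*a + 0.1558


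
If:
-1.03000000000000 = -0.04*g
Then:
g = 25.75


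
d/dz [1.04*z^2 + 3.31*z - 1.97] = 2.08*z + 3.31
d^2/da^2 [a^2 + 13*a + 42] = 2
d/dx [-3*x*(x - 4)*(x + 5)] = -9*x^2 - 6*x + 60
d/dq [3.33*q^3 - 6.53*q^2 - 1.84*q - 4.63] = 9.99*q^2 - 13.06*q - 1.84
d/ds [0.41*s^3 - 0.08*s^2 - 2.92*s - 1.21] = 1.23*s^2 - 0.16*s - 2.92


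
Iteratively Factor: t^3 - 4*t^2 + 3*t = (t)*(t^2 - 4*t + 3) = t*(t - 1)*(t - 3)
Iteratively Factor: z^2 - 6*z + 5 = (z - 1)*(z - 5)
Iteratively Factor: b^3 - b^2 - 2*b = (b - 2)*(b^2 + b) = b*(b - 2)*(b + 1)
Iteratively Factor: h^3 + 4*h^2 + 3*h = (h + 1)*(h^2 + 3*h) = h*(h + 1)*(h + 3)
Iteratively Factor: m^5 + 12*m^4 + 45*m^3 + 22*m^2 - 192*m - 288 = (m + 4)*(m^4 + 8*m^3 + 13*m^2 - 30*m - 72) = (m - 2)*(m + 4)*(m^3 + 10*m^2 + 33*m + 36) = (m - 2)*(m + 4)^2*(m^2 + 6*m + 9) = (m - 2)*(m + 3)*(m + 4)^2*(m + 3)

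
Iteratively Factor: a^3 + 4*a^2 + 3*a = (a + 1)*(a^2 + 3*a) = (a + 1)*(a + 3)*(a)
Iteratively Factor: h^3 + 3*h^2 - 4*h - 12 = (h + 2)*(h^2 + h - 6) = (h + 2)*(h + 3)*(h - 2)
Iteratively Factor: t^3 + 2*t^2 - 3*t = (t - 1)*(t^2 + 3*t) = t*(t - 1)*(t + 3)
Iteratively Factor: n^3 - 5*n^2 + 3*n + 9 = (n - 3)*(n^2 - 2*n - 3) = (n - 3)*(n + 1)*(n - 3)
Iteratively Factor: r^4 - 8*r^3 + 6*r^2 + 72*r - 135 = (r - 3)*(r^3 - 5*r^2 - 9*r + 45) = (r - 3)*(r + 3)*(r^2 - 8*r + 15) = (r - 5)*(r - 3)*(r + 3)*(r - 3)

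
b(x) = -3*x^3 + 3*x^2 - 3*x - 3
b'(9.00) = -678.00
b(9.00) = -1974.00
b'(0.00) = -3.00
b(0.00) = -3.00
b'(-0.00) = -3.00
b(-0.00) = -3.00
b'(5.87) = -277.89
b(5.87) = -524.03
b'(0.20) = -2.16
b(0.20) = -3.50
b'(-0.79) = -13.36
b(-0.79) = 2.72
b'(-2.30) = -64.41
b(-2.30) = 56.27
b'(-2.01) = -51.42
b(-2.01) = 39.51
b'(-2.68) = -83.72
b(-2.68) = 84.33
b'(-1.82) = -43.73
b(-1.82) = 30.48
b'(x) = -9*x^2 + 6*x - 3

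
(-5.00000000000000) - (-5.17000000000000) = 0.170000000000000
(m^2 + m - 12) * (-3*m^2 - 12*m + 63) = -3*m^4 - 15*m^3 + 87*m^2 + 207*m - 756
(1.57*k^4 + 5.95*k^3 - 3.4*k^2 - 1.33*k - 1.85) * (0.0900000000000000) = 0.1413*k^4 + 0.5355*k^3 - 0.306*k^2 - 0.1197*k - 0.1665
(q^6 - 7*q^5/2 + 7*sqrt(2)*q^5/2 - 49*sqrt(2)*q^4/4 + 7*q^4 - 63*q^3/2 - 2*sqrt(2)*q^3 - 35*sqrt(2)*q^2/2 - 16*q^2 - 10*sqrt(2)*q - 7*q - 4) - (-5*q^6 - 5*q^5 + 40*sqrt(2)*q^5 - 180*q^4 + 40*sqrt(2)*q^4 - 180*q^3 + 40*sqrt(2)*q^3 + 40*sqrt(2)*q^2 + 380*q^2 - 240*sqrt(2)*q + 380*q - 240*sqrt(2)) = 6*q^6 - 73*sqrt(2)*q^5/2 + 3*q^5/2 - 209*sqrt(2)*q^4/4 + 187*q^4 - 42*sqrt(2)*q^3 + 297*q^3/2 - 396*q^2 - 115*sqrt(2)*q^2/2 - 387*q + 230*sqrt(2)*q - 4 + 240*sqrt(2)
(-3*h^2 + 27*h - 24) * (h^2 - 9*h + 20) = -3*h^4 + 54*h^3 - 327*h^2 + 756*h - 480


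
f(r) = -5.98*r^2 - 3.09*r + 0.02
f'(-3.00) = 32.79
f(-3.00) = -44.53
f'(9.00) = -110.73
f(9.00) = -512.17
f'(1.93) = -26.17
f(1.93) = -28.22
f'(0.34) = -7.16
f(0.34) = -1.72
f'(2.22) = -29.64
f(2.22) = -36.31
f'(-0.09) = -2.01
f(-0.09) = 0.25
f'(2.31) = -30.72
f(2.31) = -39.03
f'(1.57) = -21.87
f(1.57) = -19.57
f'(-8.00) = 92.59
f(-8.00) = -357.98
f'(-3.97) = 44.39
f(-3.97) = -81.96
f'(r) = -11.96*r - 3.09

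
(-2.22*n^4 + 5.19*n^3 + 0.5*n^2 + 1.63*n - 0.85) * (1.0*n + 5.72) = -2.22*n^5 - 7.5084*n^4 + 30.1868*n^3 + 4.49*n^2 + 8.4736*n - 4.862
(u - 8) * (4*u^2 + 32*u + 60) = 4*u^3 - 196*u - 480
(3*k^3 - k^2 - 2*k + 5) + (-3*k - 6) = 3*k^3 - k^2 - 5*k - 1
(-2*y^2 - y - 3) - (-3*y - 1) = -2*y^2 + 2*y - 2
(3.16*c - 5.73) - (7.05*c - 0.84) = -3.89*c - 4.89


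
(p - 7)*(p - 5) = p^2 - 12*p + 35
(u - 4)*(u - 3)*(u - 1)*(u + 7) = u^4 - u^3 - 37*u^2 + 121*u - 84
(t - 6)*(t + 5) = t^2 - t - 30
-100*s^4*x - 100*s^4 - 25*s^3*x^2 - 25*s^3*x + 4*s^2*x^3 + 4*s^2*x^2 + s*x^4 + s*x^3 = (-5*s + x)*(4*s + x)*(5*s + x)*(s*x + s)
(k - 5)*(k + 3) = k^2 - 2*k - 15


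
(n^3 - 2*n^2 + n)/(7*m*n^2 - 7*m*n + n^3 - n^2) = (n - 1)/(7*m + n)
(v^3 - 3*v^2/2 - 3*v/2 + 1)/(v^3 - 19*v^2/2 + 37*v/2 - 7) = (v + 1)/(v - 7)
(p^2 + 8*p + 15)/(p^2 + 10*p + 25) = (p + 3)/(p + 5)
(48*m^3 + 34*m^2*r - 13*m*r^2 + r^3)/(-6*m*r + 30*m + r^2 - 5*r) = (-8*m^2 - 7*m*r + r^2)/(r - 5)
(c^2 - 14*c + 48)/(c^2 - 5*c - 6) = (c - 8)/(c + 1)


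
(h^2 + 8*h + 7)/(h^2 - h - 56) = (h + 1)/(h - 8)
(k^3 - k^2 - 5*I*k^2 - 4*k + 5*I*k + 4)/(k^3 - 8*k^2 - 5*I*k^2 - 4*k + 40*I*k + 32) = (k - 1)/(k - 8)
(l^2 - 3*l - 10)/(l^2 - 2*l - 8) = (l - 5)/(l - 4)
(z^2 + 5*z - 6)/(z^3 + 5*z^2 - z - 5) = (z + 6)/(z^2 + 6*z + 5)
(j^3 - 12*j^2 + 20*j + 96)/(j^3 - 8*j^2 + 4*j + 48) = (j - 8)/(j - 4)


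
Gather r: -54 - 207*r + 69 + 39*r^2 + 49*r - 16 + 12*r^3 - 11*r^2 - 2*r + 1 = 12*r^3 + 28*r^2 - 160*r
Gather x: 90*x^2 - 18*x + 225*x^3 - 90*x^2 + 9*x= 225*x^3 - 9*x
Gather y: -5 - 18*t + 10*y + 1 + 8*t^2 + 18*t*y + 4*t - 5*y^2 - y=8*t^2 - 14*t - 5*y^2 + y*(18*t + 9) - 4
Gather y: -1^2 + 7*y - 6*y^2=-6*y^2 + 7*y - 1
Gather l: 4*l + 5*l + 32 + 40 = 9*l + 72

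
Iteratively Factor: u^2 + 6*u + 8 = (u + 4)*(u + 2)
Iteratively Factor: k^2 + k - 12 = (k + 4)*(k - 3)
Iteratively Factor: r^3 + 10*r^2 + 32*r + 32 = (r + 4)*(r^2 + 6*r + 8) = (r + 2)*(r + 4)*(r + 4)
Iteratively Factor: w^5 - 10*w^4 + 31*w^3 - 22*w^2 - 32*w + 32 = (w - 1)*(w^4 - 9*w^3 + 22*w^2 - 32) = (w - 4)*(w - 1)*(w^3 - 5*w^2 + 2*w + 8) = (w - 4)^2*(w - 1)*(w^2 - w - 2) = (w - 4)^2*(w - 1)*(w + 1)*(w - 2)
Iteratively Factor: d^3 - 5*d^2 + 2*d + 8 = (d + 1)*(d^2 - 6*d + 8) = (d - 2)*(d + 1)*(d - 4)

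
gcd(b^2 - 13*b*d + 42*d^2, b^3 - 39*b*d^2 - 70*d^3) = b - 7*d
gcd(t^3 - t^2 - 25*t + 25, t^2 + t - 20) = t + 5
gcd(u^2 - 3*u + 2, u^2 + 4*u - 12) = u - 2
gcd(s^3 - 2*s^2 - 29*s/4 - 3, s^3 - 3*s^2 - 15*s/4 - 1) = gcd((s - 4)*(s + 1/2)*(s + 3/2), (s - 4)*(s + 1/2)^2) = s^2 - 7*s/2 - 2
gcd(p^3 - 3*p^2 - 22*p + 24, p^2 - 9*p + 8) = p - 1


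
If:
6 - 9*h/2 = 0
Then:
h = 4/3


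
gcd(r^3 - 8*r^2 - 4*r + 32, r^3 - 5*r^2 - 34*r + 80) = r^2 - 10*r + 16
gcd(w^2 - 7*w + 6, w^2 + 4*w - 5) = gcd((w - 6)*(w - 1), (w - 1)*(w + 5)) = w - 1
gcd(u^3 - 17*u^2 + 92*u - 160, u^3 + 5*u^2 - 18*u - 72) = u - 4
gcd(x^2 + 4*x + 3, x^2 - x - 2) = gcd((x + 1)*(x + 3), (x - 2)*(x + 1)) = x + 1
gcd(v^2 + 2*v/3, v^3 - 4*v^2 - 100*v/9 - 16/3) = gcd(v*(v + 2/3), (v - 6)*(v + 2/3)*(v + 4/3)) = v + 2/3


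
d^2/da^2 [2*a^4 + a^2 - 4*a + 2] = 24*a^2 + 2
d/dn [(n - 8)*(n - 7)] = 2*n - 15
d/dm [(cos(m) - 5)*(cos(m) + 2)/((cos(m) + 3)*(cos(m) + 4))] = 2*(5*sin(m)^2 - 22*cos(m) - 22)*sin(m)/((cos(m) + 3)^2*(cos(m) + 4)^2)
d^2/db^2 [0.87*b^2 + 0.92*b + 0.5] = 1.74000000000000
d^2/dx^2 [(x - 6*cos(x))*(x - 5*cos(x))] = 11*x*cos(x) + 120*sin(x)^2 + 22*sin(x) - 58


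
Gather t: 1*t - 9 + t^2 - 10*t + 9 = t^2 - 9*t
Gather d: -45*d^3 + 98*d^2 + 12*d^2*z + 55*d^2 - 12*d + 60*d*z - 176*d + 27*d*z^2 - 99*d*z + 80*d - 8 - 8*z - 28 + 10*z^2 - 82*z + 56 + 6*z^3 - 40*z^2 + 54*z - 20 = -45*d^3 + d^2*(12*z + 153) + d*(27*z^2 - 39*z - 108) + 6*z^3 - 30*z^2 - 36*z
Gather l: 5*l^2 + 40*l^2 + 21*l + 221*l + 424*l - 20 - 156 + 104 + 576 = 45*l^2 + 666*l + 504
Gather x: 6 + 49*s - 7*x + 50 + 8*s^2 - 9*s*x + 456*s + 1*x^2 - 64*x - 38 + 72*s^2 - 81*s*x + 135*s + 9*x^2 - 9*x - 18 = 80*s^2 + 640*s + 10*x^2 + x*(-90*s - 80)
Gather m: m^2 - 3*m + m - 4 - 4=m^2 - 2*m - 8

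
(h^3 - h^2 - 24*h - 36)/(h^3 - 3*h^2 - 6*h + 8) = (h^2 - 3*h - 18)/(h^2 - 5*h + 4)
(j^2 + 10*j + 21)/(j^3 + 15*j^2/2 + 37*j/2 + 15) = 2*(j + 7)/(2*j^2 + 9*j + 10)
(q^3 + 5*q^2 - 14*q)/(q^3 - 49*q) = (q - 2)/(q - 7)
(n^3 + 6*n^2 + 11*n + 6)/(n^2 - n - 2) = (n^2 + 5*n + 6)/(n - 2)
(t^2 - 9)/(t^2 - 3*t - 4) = (9 - t^2)/(-t^2 + 3*t + 4)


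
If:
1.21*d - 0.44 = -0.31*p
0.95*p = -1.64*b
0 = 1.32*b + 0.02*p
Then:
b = 0.00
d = 0.36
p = 0.00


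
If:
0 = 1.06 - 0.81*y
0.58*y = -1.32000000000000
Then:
No Solution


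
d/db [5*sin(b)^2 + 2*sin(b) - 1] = 2*(5*sin(b) + 1)*cos(b)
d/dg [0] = 0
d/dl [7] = 0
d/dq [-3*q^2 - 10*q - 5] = -6*q - 10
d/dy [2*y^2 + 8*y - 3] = 4*y + 8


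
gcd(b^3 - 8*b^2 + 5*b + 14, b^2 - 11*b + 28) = b - 7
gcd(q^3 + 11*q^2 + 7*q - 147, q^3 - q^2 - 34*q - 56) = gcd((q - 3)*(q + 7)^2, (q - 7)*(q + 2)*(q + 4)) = 1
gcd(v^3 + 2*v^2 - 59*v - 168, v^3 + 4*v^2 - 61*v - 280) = v^2 - v - 56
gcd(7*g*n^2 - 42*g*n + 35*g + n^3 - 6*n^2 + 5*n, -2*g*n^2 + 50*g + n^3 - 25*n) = n - 5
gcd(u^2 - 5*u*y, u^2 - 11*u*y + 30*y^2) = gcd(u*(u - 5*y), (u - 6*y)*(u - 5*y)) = -u + 5*y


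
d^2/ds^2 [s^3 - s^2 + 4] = 6*s - 2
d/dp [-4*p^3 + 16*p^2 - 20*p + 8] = -12*p^2 + 32*p - 20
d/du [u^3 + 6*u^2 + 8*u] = 3*u^2 + 12*u + 8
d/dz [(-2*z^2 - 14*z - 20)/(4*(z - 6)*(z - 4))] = (17*z^2 - 28*z - 268)/(2*(z^4 - 20*z^3 + 148*z^2 - 480*z + 576))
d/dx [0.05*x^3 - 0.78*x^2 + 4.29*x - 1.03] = 0.15*x^2 - 1.56*x + 4.29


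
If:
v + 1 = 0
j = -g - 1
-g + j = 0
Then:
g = -1/2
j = -1/2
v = -1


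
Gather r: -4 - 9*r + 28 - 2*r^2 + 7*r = -2*r^2 - 2*r + 24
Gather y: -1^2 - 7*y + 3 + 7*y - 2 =0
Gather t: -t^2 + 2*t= -t^2 + 2*t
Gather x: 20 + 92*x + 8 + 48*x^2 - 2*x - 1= 48*x^2 + 90*x + 27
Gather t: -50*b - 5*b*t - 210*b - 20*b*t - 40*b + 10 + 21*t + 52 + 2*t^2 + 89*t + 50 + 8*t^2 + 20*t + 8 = -300*b + 10*t^2 + t*(130 - 25*b) + 120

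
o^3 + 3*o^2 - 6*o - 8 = (o - 2)*(o + 1)*(o + 4)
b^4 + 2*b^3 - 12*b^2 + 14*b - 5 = (b - 1)^3*(b + 5)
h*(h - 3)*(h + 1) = h^3 - 2*h^2 - 3*h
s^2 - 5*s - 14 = (s - 7)*(s + 2)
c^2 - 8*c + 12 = (c - 6)*(c - 2)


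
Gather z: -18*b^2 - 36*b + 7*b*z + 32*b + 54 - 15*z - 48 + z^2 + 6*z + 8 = -18*b^2 - 4*b + z^2 + z*(7*b - 9) + 14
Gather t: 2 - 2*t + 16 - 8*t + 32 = 50 - 10*t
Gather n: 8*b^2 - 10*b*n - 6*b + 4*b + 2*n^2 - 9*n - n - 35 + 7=8*b^2 - 2*b + 2*n^2 + n*(-10*b - 10) - 28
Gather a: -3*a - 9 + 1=-3*a - 8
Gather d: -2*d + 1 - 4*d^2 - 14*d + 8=-4*d^2 - 16*d + 9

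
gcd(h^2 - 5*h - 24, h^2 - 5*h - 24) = h^2 - 5*h - 24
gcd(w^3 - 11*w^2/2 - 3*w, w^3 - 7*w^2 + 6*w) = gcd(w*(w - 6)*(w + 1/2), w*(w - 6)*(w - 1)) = w^2 - 6*w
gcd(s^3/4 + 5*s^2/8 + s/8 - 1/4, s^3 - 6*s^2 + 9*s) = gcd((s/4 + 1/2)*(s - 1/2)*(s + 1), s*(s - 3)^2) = 1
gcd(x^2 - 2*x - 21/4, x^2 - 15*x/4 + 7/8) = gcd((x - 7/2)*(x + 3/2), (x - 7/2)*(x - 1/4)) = x - 7/2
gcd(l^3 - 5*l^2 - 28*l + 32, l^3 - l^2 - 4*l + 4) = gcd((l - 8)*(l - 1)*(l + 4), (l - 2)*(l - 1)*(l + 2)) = l - 1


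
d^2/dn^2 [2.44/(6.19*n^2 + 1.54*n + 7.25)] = (-186.982568*n^2 - 46.519088*n + 2.44*(12.38*n + 1.54)*(24.76*n + 3.08) - 219.0022)/(6.19*n^2 + 1.54*n + 7.25)^3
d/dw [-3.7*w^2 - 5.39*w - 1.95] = -7.4*w - 5.39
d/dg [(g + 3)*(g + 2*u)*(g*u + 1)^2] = (g*u + 1)*(2*u*(g + 3)*(g + 2*u) + (g + 3)*(g*u + 1) + (g + 2*u)*(g*u + 1))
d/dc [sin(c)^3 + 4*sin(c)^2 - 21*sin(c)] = (3*sin(c)^2 + 8*sin(c) - 21)*cos(c)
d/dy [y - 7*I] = 1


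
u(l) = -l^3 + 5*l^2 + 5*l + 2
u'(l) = -3*l^2 + 10*l + 5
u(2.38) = 28.74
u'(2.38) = 11.81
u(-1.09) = 3.79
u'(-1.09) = -9.46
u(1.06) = 11.73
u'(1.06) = 12.23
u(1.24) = 13.98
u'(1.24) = 12.79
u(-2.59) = 39.96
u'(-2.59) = -41.02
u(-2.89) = 53.45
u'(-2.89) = -48.96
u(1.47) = 16.98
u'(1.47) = 13.22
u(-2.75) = 46.86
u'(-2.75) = -45.19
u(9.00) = -277.00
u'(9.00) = -148.00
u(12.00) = -946.00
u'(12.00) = -307.00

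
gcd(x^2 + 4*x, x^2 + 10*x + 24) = x + 4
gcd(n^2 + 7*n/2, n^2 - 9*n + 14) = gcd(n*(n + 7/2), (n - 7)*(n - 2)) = 1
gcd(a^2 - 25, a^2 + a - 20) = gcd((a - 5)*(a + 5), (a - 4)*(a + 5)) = a + 5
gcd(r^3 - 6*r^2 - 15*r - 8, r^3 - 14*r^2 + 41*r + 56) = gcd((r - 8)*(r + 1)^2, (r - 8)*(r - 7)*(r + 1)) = r^2 - 7*r - 8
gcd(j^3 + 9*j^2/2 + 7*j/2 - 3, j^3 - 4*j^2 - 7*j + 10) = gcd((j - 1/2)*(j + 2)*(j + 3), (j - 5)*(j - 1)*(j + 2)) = j + 2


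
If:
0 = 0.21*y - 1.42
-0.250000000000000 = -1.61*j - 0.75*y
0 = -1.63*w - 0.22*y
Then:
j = -2.99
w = -0.91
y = 6.76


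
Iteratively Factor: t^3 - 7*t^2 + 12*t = (t - 3)*(t^2 - 4*t) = t*(t - 3)*(t - 4)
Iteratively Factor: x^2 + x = (x)*(x + 1)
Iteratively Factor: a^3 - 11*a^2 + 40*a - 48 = (a - 4)*(a^2 - 7*a + 12) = (a - 4)*(a - 3)*(a - 4)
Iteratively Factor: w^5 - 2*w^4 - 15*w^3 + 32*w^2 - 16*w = (w + 4)*(w^4 - 6*w^3 + 9*w^2 - 4*w) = (w - 1)*(w + 4)*(w^3 - 5*w^2 + 4*w) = w*(w - 1)*(w + 4)*(w^2 - 5*w + 4) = w*(w - 4)*(w - 1)*(w + 4)*(w - 1)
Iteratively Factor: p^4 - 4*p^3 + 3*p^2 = (p)*(p^3 - 4*p^2 + 3*p) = p*(p - 1)*(p^2 - 3*p) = p^2*(p - 1)*(p - 3)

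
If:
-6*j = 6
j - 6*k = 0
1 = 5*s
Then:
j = -1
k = -1/6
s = 1/5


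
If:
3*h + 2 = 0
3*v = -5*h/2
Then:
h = -2/3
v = 5/9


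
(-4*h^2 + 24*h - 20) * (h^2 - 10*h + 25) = -4*h^4 + 64*h^3 - 360*h^2 + 800*h - 500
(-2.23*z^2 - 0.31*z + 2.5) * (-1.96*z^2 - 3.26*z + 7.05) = 4.3708*z^4 + 7.8774*z^3 - 19.6109*z^2 - 10.3355*z + 17.625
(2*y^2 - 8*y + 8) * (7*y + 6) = 14*y^3 - 44*y^2 + 8*y + 48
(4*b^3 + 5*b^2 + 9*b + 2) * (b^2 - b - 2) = 4*b^5 + b^4 - 4*b^3 - 17*b^2 - 20*b - 4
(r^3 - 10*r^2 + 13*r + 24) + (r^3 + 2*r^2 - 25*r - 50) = 2*r^3 - 8*r^2 - 12*r - 26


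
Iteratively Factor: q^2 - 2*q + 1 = (q - 1)*(q - 1)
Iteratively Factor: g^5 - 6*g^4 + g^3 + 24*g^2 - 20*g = (g - 1)*(g^4 - 5*g^3 - 4*g^2 + 20*g) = (g - 2)*(g - 1)*(g^3 - 3*g^2 - 10*g) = (g - 5)*(g - 2)*(g - 1)*(g^2 + 2*g) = (g - 5)*(g - 2)*(g - 1)*(g + 2)*(g)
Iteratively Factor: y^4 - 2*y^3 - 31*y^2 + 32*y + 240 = (y + 3)*(y^3 - 5*y^2 - 16*y + 80) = (y - 5)*(y + 3)*(y^2 - 16) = (y - 5)*(y - 4)*(y + 3)*(y + 4)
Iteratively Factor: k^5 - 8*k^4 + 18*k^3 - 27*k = (k - 3)*(k^4 - 5*k^3 + 3*k^2 + 9*k) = (k - 3)*(k + 1)*(k^3 - 6*k^2 + 9*k) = (k - 3)^2*(k + 1)*(k^2 - 3*k) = (k - 3)^3*(k + 1)*(k)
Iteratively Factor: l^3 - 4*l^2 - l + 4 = (l - 4)*(l^2 - 1) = (l - 4)*(l - 1)*(l + 1)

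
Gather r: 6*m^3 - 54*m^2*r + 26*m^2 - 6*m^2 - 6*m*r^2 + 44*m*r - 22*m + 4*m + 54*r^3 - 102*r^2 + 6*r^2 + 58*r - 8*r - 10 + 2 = 6*m^3 + 20*m^2 - 18*m + 54*r^3 + r^2*(-6*m - 96) + r*(-54*m^2 + 44*m + 50) - 8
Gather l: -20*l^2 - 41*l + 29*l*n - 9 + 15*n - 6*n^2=-20*l^2 + l*(29*n - 41) - 6*n^2 + 15*n - 9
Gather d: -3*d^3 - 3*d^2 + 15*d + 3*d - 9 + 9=-3*d^3 - 3*d^2 + 18*d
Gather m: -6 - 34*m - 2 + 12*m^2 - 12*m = 12*m^2 - 46*m - 8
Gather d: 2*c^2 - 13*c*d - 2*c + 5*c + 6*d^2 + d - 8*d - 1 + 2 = 2*c^2 + 3*c + 6*d^2 + d*(-13*c - 7) + 1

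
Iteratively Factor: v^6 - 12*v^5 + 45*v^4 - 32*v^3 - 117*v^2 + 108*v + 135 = (v - 3)*(v^5 - 9*v^4 + 18*v^3 + 22*v^2 - 51*v - 45) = (v - 3)*(v + 1)*(v^4 - 10*v^3 + 28*v^2 - 6*v - 45) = (v - 3)*(v + 1)^2*(v^3 - 11*v^2 + 39*v - 45) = (v - 5)*(v - 3)*(v + 1)^2*(v^2 - 6*v + 9) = (v - 5)*(v - 3)^2*(v + 1)^2*(v - 3)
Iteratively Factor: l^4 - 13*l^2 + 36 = (l + 3)*(l^3 - 3*l^2 - 4*l + 12) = (l - 3)*(l + 3)*(l^2 - 4) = (l - 3)*(l - 2)*(l + 3)*(l + 2)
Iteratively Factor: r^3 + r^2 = (r)*(r^2 + r) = r^2*(r + 1)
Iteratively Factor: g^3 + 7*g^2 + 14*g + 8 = (g + 2)*(g^2 + 5*g + 4) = (g + 2)*(g + 4)*(g + 1)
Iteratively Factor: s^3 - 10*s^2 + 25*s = (s - 5)*(s^2 - 5*s) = s*(s - 5)*(s - 5)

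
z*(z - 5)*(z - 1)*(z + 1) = z^4 - 5*z^3 - z^2 + 5*z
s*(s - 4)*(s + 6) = s^3 + 2*s^2 - 24*s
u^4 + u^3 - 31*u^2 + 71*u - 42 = (u - 3)*(u - 2)*(u - 1)*(u + 7)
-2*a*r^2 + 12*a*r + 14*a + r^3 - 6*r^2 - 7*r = (-2*a + r)*(r - 7)*(r + 1)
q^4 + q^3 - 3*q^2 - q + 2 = (q - 1)^2*(q + 1)*(q + 2)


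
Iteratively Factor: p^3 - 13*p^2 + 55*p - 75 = (p - 5)*(p^2 - 8*p + 15) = (p - 5)*(p - 3)*(p - 5)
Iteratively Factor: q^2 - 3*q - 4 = (q - 4)*(q + 1)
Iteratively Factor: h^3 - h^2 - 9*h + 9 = (h - 3)*(h^2 + 2*h - 3) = (h - 3)*(h + 3)*(h - 1)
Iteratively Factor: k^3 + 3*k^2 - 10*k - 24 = (k + 2)*(k^2 + k - 12) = (k + 2)*(k + 4)*(k - 3)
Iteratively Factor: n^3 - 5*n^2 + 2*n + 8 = (n + 1)*(n^2 - 6*n + 8) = (n - 2)*(n + 1)*(n - 4)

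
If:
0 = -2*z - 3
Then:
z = -3/2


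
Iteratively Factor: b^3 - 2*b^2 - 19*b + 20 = (b - 5)*(b^2 + 3*b - 4) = (b - 5)*(b + 4)*(b - 1)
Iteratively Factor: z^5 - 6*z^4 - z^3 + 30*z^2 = (z)*(z^4 - 6*z^3 - z^2 + 30*z) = z*(z - 3)*(z^3 - 3*z^2 - 10*z) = z^2*(z - 3)*(z^2 - 3*z - 10) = z^2*(z - 5)*(z - 3)*(z + 2)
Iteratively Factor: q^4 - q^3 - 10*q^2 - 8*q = (q)*(q^3 - q^2 - 10*q - 8) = q*(q + 1)*(q^2 - 2*q - 8) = q*(q + 1)*(q + 2)*(q - 4)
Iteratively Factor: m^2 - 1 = (m + 1)*(m - 1)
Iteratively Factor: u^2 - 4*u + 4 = (u - 2)*(u - 2)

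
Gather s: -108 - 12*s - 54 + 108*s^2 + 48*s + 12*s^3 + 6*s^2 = 12*s^3 + 114*s^2 + 36*s - 162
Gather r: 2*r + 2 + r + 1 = 3*r + 3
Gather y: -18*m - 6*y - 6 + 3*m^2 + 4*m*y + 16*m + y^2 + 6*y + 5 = 3*m^2 + 4*m*y - 2*m + y^2 - 1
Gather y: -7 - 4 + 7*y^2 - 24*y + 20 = 7*y^2 - 24*y + 9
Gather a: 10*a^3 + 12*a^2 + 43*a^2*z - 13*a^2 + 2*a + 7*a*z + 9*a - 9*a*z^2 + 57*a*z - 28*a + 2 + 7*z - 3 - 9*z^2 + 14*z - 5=10*a^3 + a^2*(43*z - 1) + a*(-9*z^2 + 64*z - 17) - 9*z^2 + 21*z - 6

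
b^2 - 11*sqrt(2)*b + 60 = (b - 6*sqrt(2))*(b - 5*sqrt(2))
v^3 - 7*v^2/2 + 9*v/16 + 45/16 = (v - 3)*(v - 5/4)*(v + 3/4)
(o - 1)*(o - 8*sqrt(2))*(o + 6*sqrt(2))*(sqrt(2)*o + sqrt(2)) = sqrt(2)*o^4 - 4*o^3 - 97*sqrt(2)*o^2 + 4*o + 96*sqrt(2)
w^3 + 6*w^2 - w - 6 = (w - 1)*(w + 1)*(w + 6)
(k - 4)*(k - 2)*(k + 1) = k^3 - 5*k^2 + 2*k + 8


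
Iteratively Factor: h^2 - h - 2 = (h + 1)*(h - 2)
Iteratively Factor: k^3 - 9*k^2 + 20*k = (k - 5)*(k^2 - 4*k) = (k - 5)*(k - 4)*(k)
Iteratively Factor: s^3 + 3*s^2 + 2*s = (s)*(s^2 + 3*s + 2) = s*(s + 1)*(s + 2)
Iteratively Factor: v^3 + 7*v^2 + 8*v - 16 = (v - 1)*(v^2 + 8*v + 16) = (v - 1)*(v + 4)*(v + 4)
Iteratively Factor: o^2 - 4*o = (o)*(o - 4)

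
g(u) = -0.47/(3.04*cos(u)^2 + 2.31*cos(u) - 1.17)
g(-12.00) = -0.16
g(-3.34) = 0.92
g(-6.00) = -0.12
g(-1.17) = -2.42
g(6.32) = -0.11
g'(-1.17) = 53.84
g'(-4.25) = 0.07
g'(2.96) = 1.24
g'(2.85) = 1.35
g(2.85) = 0.79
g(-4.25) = 0.29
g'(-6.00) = -0.07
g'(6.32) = -0.01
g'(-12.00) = -0.22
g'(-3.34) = 1.29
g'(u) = -0.47*(6.08*sin(u)*cos(u) + 2.31*sin(u))/(3.04*cos(u)^2 + 2.31*cos(u) - 1.17)^2 = -(2.8576*cos(u) + 1.0857)*sin(u)/(3.04*cos(u)^2 + 2.31*cos(u) - 1.17)^2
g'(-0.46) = 0.15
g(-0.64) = -0.18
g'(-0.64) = 0.29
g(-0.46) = -0.14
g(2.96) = 0.94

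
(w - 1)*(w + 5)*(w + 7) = w^3 + 11*w^2 + 23*w - 35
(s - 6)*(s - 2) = s^2 - 8*s + 12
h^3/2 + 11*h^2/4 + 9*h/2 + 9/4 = (h/2 + 1/2)*(h + 3/2)*(h + 3)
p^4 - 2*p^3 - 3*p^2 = p^2*(p - 3)*(p + 1)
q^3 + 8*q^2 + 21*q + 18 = (q + 2)*(q + 3)^2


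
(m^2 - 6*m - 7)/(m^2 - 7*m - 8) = (m - 7)/(m - 8)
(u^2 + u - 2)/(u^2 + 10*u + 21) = (u^2 + u - 2)/(u^2 + 10*u + 21)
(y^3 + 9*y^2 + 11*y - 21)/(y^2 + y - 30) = (y^3 + 9*y^2 + 11*y - 21)/(y^2 + y - 30)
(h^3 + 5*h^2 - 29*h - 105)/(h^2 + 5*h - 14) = (h^2 - 2*h - 15)/(h - 2)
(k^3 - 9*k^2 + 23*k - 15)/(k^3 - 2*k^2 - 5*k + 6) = (k - 5)/(k + 2)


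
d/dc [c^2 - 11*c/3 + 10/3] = 2*c - 11/3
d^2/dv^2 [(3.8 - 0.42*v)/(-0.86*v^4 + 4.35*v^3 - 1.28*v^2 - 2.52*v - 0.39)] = (3.727584*v^7 - 81.34912*v^6 + 476.932716*v^5 - 957.653424*v^4 + 313.359936*v^3 + 236.42268*v^2 - 113.481864*v - 45.294672)/(0.636056*v^12 - 9.65178*v^11 + 51.660114*v^10 - 105.452379*v^9 + 21.190884*v^8 + 129.563136*v^7 - 40.991779*v^6 - 78.444288*v^5 + 1.043802*v^4 + 21.566007*v^3 + 8.014032*v^2 + 1.149876*v + 0.059319)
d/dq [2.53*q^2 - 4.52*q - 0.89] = 5.06*q - 4.52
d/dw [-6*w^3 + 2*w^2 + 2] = 2*w*(2 - 9*w)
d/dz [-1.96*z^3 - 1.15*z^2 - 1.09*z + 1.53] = -5.88*z^2 - 2.3*z - 1.09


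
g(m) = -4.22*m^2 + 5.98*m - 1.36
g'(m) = 5.98 - 8.44*m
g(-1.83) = -26.44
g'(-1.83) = 21.43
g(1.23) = -0.39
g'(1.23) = -4.40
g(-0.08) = -1.87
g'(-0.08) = 6.66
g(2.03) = -6.61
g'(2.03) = -11.15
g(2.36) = -10.75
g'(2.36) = -13.94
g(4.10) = -47.78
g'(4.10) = -28.62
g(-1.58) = -21.34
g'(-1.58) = 19.32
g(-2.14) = -33.48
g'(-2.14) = 24.04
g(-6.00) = -189.16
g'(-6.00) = 56.62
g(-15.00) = -1040.56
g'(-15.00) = 132.58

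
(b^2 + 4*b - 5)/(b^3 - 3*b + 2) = (b + 5)/(b^2 + b - 2)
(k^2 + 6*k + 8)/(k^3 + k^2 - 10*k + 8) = (k + 2)/(k^2 - 3*k + 2)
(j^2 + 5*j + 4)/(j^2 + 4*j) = (j + 1)/j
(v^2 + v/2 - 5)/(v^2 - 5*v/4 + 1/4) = 2*(2*v^2 + v - 10)/(4*v^2 - 5*v + 1)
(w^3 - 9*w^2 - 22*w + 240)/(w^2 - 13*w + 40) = (w^2 - w - 30)/(w - 5)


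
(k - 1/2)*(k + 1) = k^2 + k/2 - 1/2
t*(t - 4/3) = t^2 - 4*t/3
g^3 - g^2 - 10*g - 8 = (g - 4)*(g + 1)*(g + 2)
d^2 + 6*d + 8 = (d + 2)*(d + 4)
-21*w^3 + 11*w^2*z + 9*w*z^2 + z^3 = (-w + z)*(3*w + z)*(7*w + z)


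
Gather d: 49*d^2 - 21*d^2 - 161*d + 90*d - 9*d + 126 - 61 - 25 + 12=28*d^2 - 80*d + 52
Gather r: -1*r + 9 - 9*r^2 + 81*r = -9*r^2 + 80*r + 9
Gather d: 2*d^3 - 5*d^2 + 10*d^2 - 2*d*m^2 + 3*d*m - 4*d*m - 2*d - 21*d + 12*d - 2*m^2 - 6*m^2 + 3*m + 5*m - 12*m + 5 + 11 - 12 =2*d^3 + 5*d^2 + d*(-2*m^2 - m - 11) - 8*m^2 - 4*m + 4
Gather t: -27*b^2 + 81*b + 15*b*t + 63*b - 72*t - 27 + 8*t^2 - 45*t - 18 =-27*b^2 + 144*b + 8*t^2 + t*(15*b - 117) - 45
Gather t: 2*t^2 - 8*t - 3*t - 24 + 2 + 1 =2*t^2 - 11*t - 21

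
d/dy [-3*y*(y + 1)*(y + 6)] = -9*y^2 - 42*y - 18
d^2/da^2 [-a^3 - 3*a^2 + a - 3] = -6*a - 6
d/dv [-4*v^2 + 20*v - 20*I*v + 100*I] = -8*v + 20 - 20*I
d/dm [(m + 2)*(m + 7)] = 2*m + 9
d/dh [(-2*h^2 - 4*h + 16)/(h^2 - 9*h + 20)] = 2*(11*h^2 - 56*h + 32)/(h^4 - 18*h^3 + 121*h^2 - 360*h + 400)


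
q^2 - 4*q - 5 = (q - 5)*(q + 1)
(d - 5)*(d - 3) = d^2 - 8*d + 15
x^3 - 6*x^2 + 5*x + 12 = (x - 4)*(x - 3)*(x + 1)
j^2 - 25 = (j - 5)*(j + 5)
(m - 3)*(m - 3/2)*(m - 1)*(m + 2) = m^4 - 7*m^3/2 - 2*m^2 + 27*m/2 - 9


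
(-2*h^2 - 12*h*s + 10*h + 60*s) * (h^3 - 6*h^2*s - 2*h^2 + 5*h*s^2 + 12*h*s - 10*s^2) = -2*h^5 + 14*h^4 + 62*h^3*s^2 - 20*h^3 - 60*h^2*s^3 - 434*h^2*s^2 + 420*h*s^3 + 620*h*s^2 - 600*s^3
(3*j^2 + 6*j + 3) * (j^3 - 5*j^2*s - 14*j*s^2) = 3*j^5 - 15*j^4*s + 6*j^4 - 42*j^3*s^2 - 30*j^3*s + 3*j^3 - 84*j^2*s^2 - 15*j^2*s - 42*j*s^2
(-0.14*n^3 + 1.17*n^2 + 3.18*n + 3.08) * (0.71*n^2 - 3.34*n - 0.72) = -0.0994*n^5 + 1.2983*n^4 - 1.5492*n^3 - 9.2768*n^2 - 12.5768*n - 2.2176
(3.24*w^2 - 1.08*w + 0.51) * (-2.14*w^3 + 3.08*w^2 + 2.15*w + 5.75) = -6.9336*w^5 + 12.2904*w^4 + 2.5482*w^3 + 17.8788*w^2 - 5.1135*w + 2.9325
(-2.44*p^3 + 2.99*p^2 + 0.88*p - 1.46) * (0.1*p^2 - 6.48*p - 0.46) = -0.244*p^5 + 16.1102*p^4 - 18.1648*p^3 - 7.2238*p^2 + 9.056*p + 0.6716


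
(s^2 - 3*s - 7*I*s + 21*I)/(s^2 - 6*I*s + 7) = (s - 3)/(s + I)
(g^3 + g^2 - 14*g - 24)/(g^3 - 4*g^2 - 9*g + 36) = (g + 2)/(g - 3)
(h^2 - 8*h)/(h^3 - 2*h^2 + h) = (h - 8)/(h^2 - 2*h + 1)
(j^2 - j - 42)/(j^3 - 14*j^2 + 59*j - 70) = (j + 6)/(j^2 - 7*j + 10)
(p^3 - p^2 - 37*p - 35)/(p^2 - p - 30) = (p^2 - 6*p - 7)/(p - 6)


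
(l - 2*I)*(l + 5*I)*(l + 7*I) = l^3 + 10*I*l^2 - 11*l + 70*I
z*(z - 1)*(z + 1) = z^3 - z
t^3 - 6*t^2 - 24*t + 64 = (t - 8)*(t - 2)*(t + 4)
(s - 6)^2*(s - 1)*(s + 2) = s^4 - 11*s^3 + 22*s^2 + 60*s - 72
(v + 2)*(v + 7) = v^2 + 9*v + 14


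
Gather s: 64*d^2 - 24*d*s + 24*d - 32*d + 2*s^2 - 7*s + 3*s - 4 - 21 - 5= 64*d^2 - 8*d + 2*s^2 + s*(-24*d - 4) - 30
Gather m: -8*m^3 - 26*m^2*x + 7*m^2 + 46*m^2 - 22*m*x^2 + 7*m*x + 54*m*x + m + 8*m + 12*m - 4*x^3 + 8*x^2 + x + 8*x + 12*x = -8*m^3 + m^2*(53 - 26*x) + m*(-22*x^2 + 61*x + 21) - 4*x^3 + 8*x^2 + 21*x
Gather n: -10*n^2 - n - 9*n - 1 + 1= -10*n^2 - 10*n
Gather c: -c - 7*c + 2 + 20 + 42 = 64 - 8*c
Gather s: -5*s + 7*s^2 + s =7*s^2 - 4*s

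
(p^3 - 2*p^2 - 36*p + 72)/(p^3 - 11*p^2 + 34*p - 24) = (p^2 + 4*p - 12)/(p^2 - 5*p + 4)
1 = 1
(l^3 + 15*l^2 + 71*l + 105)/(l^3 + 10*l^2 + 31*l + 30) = (l + 7)/(l + 2)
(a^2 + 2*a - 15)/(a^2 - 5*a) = (a^2 + 2*a - 15)/(a*(a - 5))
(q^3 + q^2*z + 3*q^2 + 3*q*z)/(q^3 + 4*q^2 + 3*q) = (q + z)/(q + 1)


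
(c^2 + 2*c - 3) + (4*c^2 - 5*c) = 5*c^2 - 3*c - 3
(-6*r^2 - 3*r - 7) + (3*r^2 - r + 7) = -3*r^2 - 4*r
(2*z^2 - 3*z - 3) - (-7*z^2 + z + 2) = 9*z^2 - 4*z - 5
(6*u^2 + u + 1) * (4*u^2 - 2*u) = 24*u^4 - 8*u^3 + 2*u^2 - 2*u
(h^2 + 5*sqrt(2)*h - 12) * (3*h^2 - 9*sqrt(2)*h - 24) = 3*h^4 + 6*sqrt(2)*h^3 - 150*h^2 - 12*sqrt(2)*h + 288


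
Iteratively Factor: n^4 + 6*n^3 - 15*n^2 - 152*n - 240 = (n + 4)*(n^3 + 2*n^2 - 23*n - 60) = (n + 3)*(n + 4)*(n^2 - n - 20) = (n + 3)*(n + 4)^2*(n - 5)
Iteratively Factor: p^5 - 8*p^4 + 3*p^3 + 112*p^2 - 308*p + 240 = (p + 4)*(p^4 - 12*p^3 + 51*p^2 - 92*p + 60) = (p - 2)*(p + 4)*(p^3 - 10*p^2 + 31*p - 30) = (p - 5)*(p - 2)*(p + 4)*(p^2 - 5*p + 6) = (p - 5)*(p - 2)^2*(p + 4)*(p - 3)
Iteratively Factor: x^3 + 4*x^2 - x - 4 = (x + 4)*(x^2 - 1) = (x - 1)*(x + 4)*(x + 1)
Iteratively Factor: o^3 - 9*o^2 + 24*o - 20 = (o - 5)*(o^2 - 4*o + 4) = (o - 5)*(o - 2)*(o - 2)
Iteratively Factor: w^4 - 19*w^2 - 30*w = (w)*(w^3 - 19*w - 30) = w*(w + 3)*(w^2 - 3*w - 10) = w*(w + 2)*(w + 3)*(w - 5)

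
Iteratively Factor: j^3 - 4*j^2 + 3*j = (j - 3)*(j^2 - j) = (j - 3)*(j - 1)*(j)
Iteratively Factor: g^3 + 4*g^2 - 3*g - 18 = (g + 3)*(g^2 + g - 6) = (g - 2)*(g + 3)*(g + 3)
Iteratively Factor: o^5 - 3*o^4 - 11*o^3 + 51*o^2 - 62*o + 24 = (o - 2)*(o^4 - o^3 - 13*o^2 + 25*o - 12) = (o - 2)*(o + 4)*(o^3 - 5*o^2 + 7*o - 3) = (o - 2)*(o - 1)*(o + 4)*(o^2 - 4*o + 3) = (o - 2)*(o - 1)^2*(o + 4)*(o - 3)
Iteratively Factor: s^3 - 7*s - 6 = (s + 2)*(s^2 - 2*s - 3) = (s - 3)*(s + 2)*(s + 1)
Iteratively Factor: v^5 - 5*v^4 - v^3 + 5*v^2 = (v + 1)*(v^4 - 6*v^3 + 5*v^2) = (v - 5)*(v + 1)*(v^3 - v^2) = v*(v - 5)*(v + 1)*(v^2 - v) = v^2*(v - 5)*(v + 1)*(v - 1)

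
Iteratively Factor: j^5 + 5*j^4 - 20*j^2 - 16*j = (j + 2)*(j^4 + 3*j^3 - 6*j^2 - 8*j) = j*(j + 2)*(j^3 + 3*j^2 - 6*j - 8) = j*(j - 2)*(j + 2)*(j^2 + 5*j + 4) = j*(j - 2)*(j + 1)*(j + 2)*(j + 4)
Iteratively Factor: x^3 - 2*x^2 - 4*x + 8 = (x - 2)*(x^2 - 4) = (x - 2)*(x + 2)*(x - 2)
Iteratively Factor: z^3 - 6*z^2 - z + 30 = (z + 2)*(z^2 - 8*z + 15) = (z - 3)*(z + 2)*(z - 5)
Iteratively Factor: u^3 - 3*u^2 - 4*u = (u + 1)*(u^2 - 4*u) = u*(u + 1)*(u - 4)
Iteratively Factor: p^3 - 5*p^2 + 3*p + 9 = (p - 3)*(p^2 - 2*p - 3) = (p - 3)^2*(p + 1)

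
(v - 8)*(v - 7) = v^2 - 15*v + 56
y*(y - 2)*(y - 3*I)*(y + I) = y^4 - 2*y^3 - 2*I*y^3 + 3*y^2 + 4*I*y^2 - 6*y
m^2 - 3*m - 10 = (m - 5)*(m + 2)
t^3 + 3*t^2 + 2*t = t*(t + 1)*(t + 2)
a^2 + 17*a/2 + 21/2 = (a + 3/2)*(a + 7)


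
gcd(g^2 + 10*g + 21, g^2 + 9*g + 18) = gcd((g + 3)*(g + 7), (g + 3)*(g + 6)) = g + 3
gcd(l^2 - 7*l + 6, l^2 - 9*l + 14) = 1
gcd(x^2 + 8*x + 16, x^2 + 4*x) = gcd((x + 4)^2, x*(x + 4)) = x + 4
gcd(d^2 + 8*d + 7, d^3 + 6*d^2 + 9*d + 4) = d + 1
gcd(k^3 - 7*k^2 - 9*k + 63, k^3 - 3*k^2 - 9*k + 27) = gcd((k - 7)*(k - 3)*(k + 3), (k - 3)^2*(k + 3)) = k^2 - 9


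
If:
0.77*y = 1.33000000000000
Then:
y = 1.73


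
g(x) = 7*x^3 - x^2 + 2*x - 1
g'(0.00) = 2.00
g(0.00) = -1.00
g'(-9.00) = 1721.00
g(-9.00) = -5203.00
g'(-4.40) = 417.36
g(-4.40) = -625.45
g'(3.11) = 198.89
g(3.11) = 206.11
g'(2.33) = 111.35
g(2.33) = 86.78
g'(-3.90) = 329.21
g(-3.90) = -439.24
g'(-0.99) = 24.56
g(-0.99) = -10.75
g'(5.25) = 570.31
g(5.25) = 994.86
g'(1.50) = 46.25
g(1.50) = 23.38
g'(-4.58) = 451.66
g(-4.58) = -703.64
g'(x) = 21*x^2 - 2*x + 2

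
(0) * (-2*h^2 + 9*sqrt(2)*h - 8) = 0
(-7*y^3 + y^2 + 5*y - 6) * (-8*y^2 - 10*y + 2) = 56*y^5 + 62*y^4 - 64*y^3 + 70*y - 12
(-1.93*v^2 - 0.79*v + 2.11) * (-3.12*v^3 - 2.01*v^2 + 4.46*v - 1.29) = 6.0216*v^5 + 6.3441*v^4 - 13.6031*v^3 - 5.2748*v^2 + 10.4297*v - 2.7219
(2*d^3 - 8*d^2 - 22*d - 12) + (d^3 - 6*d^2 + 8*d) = 3*d^3 - 14*d^2 - 14*d - 12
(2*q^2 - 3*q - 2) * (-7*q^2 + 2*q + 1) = -14*q^4 + 25*q^3 + 10*q^2 - 7*q - 2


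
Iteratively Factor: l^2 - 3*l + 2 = (l - 1)*(l - 2)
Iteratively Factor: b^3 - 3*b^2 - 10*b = (b)*(b^2 - 3*b - 10) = b*(b + 2)*(b - 5)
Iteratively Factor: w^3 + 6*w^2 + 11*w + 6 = (w + 2)*(w^2 + 4*w + 3) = (w + 2)*(w + 3)*(w + 1)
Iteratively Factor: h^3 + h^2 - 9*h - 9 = (h + 3)*(h^2 - 2*h - 3) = (h + 1)*(h + 3)*(h - 3)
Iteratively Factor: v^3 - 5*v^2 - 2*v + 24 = (v - 3)*(v^2 - 2*v - 8) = (v - 3)*(v + 2)*(v - 4)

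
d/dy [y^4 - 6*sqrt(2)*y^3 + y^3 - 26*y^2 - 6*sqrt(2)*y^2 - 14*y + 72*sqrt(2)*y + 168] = 4*y^3 - 18*sqrt(2)*y^2 + 3*y^2 - 52*y - 12*sqrt(2)*y - 14 + 72*sqrt(2)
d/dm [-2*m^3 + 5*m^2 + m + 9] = -6*m^2 + 10*m + 1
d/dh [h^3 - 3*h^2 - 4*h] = 3*h^2 - 6*h - 4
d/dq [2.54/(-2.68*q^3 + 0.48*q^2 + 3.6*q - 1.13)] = (20.4216*q^2 - 2.4384*q - 9.144)/(2.68*q^3 - 0.48*q^2 - 3.6*q + 1.13)^2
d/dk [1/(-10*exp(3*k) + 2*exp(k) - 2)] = (15*exp(2*k) - 1)*exp(k)/(2*(5*exp(3*k) - exp(k) + 1)^2)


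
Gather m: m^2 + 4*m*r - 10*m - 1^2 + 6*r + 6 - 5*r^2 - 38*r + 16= m^2 + m*(4*r - 10) - 5*r^2 - 32*r + 21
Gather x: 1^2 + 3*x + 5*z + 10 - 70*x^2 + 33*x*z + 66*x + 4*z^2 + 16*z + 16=-70*x^2 + x*(33*z + 69) + 4*z^2 + 21*z + 27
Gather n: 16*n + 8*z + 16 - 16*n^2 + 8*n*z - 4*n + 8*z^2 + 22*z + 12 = -16*n^2 + n*(8*z + 12) + 8*z^2 + 30*z + 28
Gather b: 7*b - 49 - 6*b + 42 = b - 7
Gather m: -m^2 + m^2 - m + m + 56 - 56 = 0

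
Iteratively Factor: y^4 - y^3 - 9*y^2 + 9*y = (y - 3)*(y^3 + 2*y^2 - 3*y) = (y - 3)*(y + 3)*(y^2 - y) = y*(y - 3)*(y + 3)*(y - 1)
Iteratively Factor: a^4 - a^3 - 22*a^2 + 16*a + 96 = (a - 4)*(a^3 + 3*a^2 - 10*a - 24) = (a - 4)*(a + 4)*(a^2 - a - 6) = (a - 4)*(a - 3)*(a + 4)*(a + 2)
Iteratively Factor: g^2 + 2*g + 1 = (g + 1)*(g + 1)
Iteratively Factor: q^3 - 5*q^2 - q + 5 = (q - 5)*(q^2 - 1) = (q - 5)*(q - 1)*(q + 1)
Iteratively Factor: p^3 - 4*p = (p + 2)*(p^2 - 2*p) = p*(p + 2)*(p - 2)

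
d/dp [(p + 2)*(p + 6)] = 2*p + 8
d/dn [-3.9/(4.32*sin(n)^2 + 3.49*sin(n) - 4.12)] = (33.696*sin(n) + 13.611)*cos(n)/(4.32*sin(n)^2 + 3.49*sin(n) - 4.12)^2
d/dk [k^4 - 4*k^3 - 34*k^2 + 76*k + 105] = 4*k^3 - 12*k^2 - 68*k + 76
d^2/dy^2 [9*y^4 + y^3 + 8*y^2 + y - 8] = 108*y^2 + 6*y + 16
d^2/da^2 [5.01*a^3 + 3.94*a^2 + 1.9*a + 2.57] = 30.06*a + 7.88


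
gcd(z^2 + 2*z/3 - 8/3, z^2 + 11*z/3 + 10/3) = z + 2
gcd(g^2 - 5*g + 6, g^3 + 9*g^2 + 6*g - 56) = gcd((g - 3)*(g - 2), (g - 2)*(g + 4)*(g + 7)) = g - 2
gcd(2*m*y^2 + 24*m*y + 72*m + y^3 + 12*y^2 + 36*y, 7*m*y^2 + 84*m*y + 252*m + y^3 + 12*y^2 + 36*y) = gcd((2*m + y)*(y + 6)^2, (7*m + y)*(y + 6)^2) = y^2 + 12*y + 36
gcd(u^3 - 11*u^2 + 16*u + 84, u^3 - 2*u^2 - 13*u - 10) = u + 2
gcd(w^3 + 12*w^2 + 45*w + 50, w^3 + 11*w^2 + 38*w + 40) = w^2 + 7*w + 10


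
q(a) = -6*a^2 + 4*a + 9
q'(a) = 4 - 12*a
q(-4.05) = -105.62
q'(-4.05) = 52.60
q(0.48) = 9.54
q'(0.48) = -1.76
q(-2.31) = -32.26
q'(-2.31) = 31.72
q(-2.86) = -51.52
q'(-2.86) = 38.32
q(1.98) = -6.60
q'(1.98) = -19.76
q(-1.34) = -7.13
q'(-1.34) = 20.08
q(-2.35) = -33.54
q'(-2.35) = 32.20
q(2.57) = -20.35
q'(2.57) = -26.84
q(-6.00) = -231.00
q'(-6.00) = 76.00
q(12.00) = -807.00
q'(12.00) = -140.00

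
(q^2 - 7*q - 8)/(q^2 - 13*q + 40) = (q + 1)/(q - 5)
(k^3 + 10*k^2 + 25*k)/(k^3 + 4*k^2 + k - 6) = k*(k^2 + 10*k + 25)/(k^3 + 4*k^2 + k - 6)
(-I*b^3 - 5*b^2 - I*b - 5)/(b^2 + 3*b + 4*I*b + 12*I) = (-I*b^3 - 5*b^2 - I*b - 5)/(b^2 + b*(3 + 4*I) + 12*I)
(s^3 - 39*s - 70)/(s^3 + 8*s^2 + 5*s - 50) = (s^2 - 5*s - 14)/(s^2 + 3*s - 10)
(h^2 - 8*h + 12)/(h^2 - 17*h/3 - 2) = 3*(h - 2)/(3*h + 1)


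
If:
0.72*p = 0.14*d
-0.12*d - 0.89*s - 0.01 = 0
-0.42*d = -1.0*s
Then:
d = -0.02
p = -0.00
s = -0.01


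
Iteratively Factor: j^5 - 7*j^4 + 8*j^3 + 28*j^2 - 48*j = (j - 4)*(j^4 - 3*j^3 - 4*j^2 + 12*j) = (j - 4)*(j - 2)*(j^3 - j^2 - 6*j) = (j - 4)*(j - 2)*(j + 2)*(j^2 - 3*j) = (j - 4)*(j - 3)*(j - 2)*(j + 2)*(j)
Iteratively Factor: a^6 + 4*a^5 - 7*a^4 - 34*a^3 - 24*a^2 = (a - 3)*(a^5 + 7*a^4 + 14*a^3 + 8*a^2) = a*(a - 3)*(a^4 + 7*a^3 + 14*a^2 + 8*a) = a*(a - 3)*(a + 2)*(a^3 + 5*a^2 + 4*a) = a^2*(a - 3)*(a + 2)*(a^2 + 5*a + 4) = a^2*(a - 3)*(a + 1)*(a + 2)*(a + 4)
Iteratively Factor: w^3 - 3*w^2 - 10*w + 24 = (w + 3)*(w^2 - 6*w + 8) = (w - 4)*(w + 3)*(w - 2)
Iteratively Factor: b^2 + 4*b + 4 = (b + 2)*(b + 2)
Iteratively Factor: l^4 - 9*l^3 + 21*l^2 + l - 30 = (l - 5)*(l^3 - 4*l^2 + l + 6) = (l - 5)*(l + 1)*(l^2 - 5*l + 6) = (l - 5)*(l - 3)*(l + 1)*(l - 2)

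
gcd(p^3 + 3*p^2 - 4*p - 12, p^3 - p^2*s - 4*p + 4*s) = p^2 - 4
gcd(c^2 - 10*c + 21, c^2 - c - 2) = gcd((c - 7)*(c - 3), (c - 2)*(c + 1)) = 1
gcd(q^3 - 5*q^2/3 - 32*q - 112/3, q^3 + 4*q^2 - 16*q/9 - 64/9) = q^2 + 16*q/3 + 16/3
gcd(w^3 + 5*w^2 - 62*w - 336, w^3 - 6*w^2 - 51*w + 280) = w^2 - w - 56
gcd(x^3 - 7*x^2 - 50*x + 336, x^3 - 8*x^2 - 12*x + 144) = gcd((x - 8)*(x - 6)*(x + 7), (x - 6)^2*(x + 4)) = x - 6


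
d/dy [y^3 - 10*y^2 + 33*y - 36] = 3*y^2 - 20*y + 33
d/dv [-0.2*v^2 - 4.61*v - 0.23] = -0.4*v - 4.61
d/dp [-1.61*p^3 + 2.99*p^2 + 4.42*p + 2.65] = -4.83*p^2 + 5.98*p + 4.42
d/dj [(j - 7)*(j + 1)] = 2*j - 6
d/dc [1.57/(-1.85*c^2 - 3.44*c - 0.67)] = (5.809*c + 5.4008)/(1.85*c^2 + 3.44*c + 0.67)^2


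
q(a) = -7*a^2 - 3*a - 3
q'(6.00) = -87.00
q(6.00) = -273.00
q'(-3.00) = 39.00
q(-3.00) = -57.00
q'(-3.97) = 52.58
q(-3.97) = -101.42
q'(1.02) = -17.28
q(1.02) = -13.34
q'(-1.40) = 16.60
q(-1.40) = -12.52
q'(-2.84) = 36.76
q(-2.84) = -50.94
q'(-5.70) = 76.80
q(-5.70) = -213.33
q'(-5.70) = 76.80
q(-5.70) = -213.33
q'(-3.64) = 47.96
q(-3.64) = -84.83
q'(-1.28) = 14.92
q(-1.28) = -10.63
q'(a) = -14*a - 3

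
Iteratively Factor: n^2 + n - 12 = (n - 3)*(n + 4)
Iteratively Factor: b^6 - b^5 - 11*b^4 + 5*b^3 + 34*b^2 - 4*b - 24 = (b - 3)*(b^5 + 2*b^4 - 5*b^3 - 10*b^2 + 4*b + 8) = (b - 3)*(b + 2)*(b^4 - 5*b^2 + 4) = (b - 3)*(b + 2)^2*(b^3 - 2*b^2 - b + 2) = (b - 3)*(b + 1)*(b + 2)^2*(b^2 - 3*b + 2) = (b - 3)*(b - 2)*(b + 1)*(b + 2)^2*(b - 1)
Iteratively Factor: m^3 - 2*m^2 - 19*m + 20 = (m - 5)*(m^2 + 3*m - 4) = (m - 5)*(m + 4)*(m - 1)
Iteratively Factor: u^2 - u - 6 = (u - 3)*(u + 2)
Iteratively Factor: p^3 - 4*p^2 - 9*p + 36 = (p - 3)*(p^2 - p - 12) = (p - 3)*(p + 3)*(p - 4)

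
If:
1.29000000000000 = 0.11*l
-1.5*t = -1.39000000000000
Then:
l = 11.73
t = 0.93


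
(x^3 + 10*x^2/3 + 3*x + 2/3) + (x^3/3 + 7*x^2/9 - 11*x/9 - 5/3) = 4*x^3/3 + 37*x^2/9 + 16*x/9 - 1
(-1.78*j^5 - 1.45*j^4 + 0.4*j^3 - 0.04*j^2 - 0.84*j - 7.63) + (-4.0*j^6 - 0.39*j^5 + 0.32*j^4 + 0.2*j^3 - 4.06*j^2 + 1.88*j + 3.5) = -4.0*j^6 - 2.17*j^5 - 1.13*j^4 + 0.6*j^3 - 4.1*j^2 + 1.04*j - 4.13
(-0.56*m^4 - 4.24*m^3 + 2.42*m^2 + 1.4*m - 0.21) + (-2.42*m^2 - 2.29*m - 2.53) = -0.56*m^4 - 4.24*m^3 - 0.89*m - 2.74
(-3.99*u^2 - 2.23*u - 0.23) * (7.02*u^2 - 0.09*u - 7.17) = -28.0098*u^4 - 15.2955*u^3 + 27.1944*u^2 + 16.0098*u + 1.6491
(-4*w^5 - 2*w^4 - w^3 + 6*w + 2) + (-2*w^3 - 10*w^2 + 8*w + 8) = -4*w^5 - 2*w^4 - 3*w^3 - 10*w^2 + 14*w + 10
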